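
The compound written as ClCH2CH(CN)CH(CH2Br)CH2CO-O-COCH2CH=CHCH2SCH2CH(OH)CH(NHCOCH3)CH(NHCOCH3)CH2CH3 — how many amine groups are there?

halogen on an sp³ carbon → alkyl halide.
pendant –C≡N: nitrile.
pendant –CH2X: halogen on sp³ carbon → alkyl halide.
two acyl groups sharing one oxygen, –C(=O)–O–C(=O)– → anhydride.
C=C double bond → alkene.
C–S–C linkage → sulfide (thioether).
–OH on an sp³ carbon → alcohol (secondary).
pendant –NHC(=O)CH3: N bonded to a carbonyl → amide (not amine).
pendant –NHC(=O)CH3: N bonded to a carbonyl → amide (not amine).
No segment is a amine: CH(CN) is nitrile, not amine; CH(NHCOCH3) is amide, not amine; CH(NHCOCH3) is amide, not amine. → 0.

0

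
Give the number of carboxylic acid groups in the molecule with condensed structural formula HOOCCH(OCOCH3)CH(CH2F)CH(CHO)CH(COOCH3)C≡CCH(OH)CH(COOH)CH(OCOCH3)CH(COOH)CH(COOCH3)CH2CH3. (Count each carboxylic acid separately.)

–COOH: carbonyl C bonded to –OH and C → carboxylic acid (the –OH is not a separate alcohol).
pendant –OC(=O)CH3: an acyloxy group → ester.
pendant –CH2X: halogen on sp³ carbon → alkyl halide.
pendant –CHO: carbonyl C bonded to C and H → aldehyde.
pendant –COOCH3: carbonyl C bonded to C and –OCH3 → ester.
C≡C triple bond → alkyne.
–OH on an sp³ carbon → alcohol (secondary).
pendant –COOH: carbonyl C bonded to C and –OH → carboxylic acid.
pendant –OC(=O)CH3: an acyloxy group → ester.
pendant –COOH: carbonyl C bonded to C and –OH → carboxylic acid.
pendant –COOCH3: carbonyl C bonded to C and –OCH3 → ester.
Carboxylic acid appears at: HOOC, CH(COOH), CH(COOH) → 3.

3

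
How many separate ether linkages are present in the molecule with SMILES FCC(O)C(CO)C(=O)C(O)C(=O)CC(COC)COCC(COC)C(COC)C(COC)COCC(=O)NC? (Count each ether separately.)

halogen on an sp³ carbon → alkyl halide.
–OH on an sp³ carbon → alcohol (secondary).
pendant –CH2OH on an sp³ backbone C → alcohol.
–C(=O)– with carbon on both sides → ketone.
–OH on an sp³ carbon → alcohol (secondary).
–C(=O)– with carbon on both sides → ketone.
pendant –CH2OCH3: C–O–C linkage → ether.
C–O–C with sp³ carbons on both sides and no adjacent C=O → ether.
pendant –CH2OCH3: C–O–C linkage → ether.
pendant –CH2OCH3: C–O–C linkage → ether.
pendant –CH2OCH3: C–O–C linkage → ether.
C–O–C with sp³ carbons on both sides and no adjacent C=O → ether.
–C(=O)NHCH3: carbonyl C bonded to C and to N → amide (the N is not an amine).
Ether appears at: CH(CH2OCH3), CH2OCH2, CH(CH2OCH3), CH(CH2OCH3), CH(CH2OCH3), CH2OCH2 → 6.

6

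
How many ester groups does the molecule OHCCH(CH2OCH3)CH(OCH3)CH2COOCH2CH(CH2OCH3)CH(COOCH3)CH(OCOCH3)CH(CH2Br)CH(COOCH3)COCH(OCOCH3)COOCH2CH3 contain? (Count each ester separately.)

Reading the structure from left to right:
  OHC: terminal –CHO: carbonyl C bonded to H and C → aldehyde.
  CH(CH2OCH3): pendant –CH2OCH3: C–O–C linkage → ether.
  CH(OCH3): pendant –OCH3: C–O–C with sp³ C, no adjacent C=O → ether.
  CH2COOCH2: –C(=O)–O–C with C on the carbonyl side → ester.
  CH(CH2OCH3): pendant –CH2OCH3: C–O–C linkage → ether.
  CH(COOCH3): pendant –COOCH3: carbonyl C bonded to C and –OCH3 → ester.
  CH(OCOCH3): pendant –OC(=O)CH3: an acyloxy group → ester.
  CH(CH2Br): pendant –CH2X: halogen on sp³ carbon → alkyl halide.
  CH(COOCH3): pendant –COOCH3: carbonyl C bonded to C and –OCH3 → ester.
  CO: –C(=O)– with carbon on both sides → ketone.
  CH(OCOCH3): pendant –OC(=O)CH3: an acyloxy group → ester.
  COOCH2CH3: –C(=O)OCH2CH3: carbonyl C bonded to C and to –OEt → ester.
Ester appears at: CH2COOCH2, CH(COOCH3), CH(OCOCH3), CH(COOCH3), CH(OCOCH3), COOCH2CH3 → 6.

6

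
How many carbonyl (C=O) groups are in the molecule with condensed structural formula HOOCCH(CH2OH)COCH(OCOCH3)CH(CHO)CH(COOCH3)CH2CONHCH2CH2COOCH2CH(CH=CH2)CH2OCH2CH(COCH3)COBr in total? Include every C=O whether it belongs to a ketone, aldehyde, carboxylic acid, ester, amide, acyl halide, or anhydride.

9

HOOC: carboxylic acid, 1 C=O (running total 1).
CO: ketone, 1 C=O (running total 2).
CH(OCOCH3): ester, 1 C=O (running total 3).
CH(CHO): aldehyde, 1 C=O (running total 4).
CH(COOCH3): ester, 1 C=O (running total 5).
CH2CONHCH2: amide, 1 C=O (running total 6).
CH2COOCH2: ester, 1 C=O (running total 7).
CH(COCH3): ketone, 1 C=O (running total 8).
COBr: acyl halide, 1 C=O (running total 9).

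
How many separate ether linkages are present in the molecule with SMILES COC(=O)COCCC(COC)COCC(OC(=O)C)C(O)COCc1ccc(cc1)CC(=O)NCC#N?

Reading the structure from left to right:
  CH3OOC: CH3O–C(=O)–: carbonyl C bonded to C and to –OCH3 → ester (not ketone + ether).
  CH2OCH2: C–O–C with sp³ carbons on both sides and no adjacent C=O → ether.
  CH(CH2OCH3): pendant –CH2OCH3: C–O–C linkage → ether.
  CH2OCH2: C–O–C with sp³ carbons on both sides and no adjacent C=O → ether.
  CH(OCOCH3): pendant –OC(=O)CH3: an acyloxy group → ester.
  CH(OH): –OH on an sp³ carbon → alcohol (secondary).
  CH2OCH2: C–O–C with sp³ carbons on both sides and no adjacent C=O → ether.
  C6H4: para-disubstituted benzene ring → arene.
  CH2CONHCH2: –C(=O)–N– linkage → amide (the N is not an amine).
  CN: –C≡N: carbon triple-bonded to nitrogen → nitrile.
Ether appears at: CH2OCH2, CH(CH2OCH3), CH2OCH2, CH2OCH2 → 4.

4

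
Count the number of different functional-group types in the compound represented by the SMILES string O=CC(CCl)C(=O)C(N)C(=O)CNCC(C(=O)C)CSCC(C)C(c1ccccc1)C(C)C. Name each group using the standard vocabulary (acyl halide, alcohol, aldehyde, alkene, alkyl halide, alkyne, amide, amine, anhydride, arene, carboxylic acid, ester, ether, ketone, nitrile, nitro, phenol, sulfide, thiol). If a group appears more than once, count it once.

Taking each segment in turn:
  OHC: terminal –CHO: carbonyl C bonded to H and C → aldehyde.
  CH(CH2Cl): pendant –CH2X: halogen on sp³ carbon → alkyl halide.
  CO: –C(=O)– with carbon on both sides → ketone.
  CH(NH2): –NH2 on an sp³ carbon with no adjacent C=O → amine.
  CO: –C(=O)– with carbon on both sides → ketone.
  CH2NHCH2: C–N–C with sp³ carbons and no adjacent C=O → amine (secondary).
  CH(COCH3): pendant –COCH3: carbonyl C bonded to two carbons → ketone.
  CH2SCH2: C–S–C linkage → sulfide (thioether).
  CH(C6H5): pendant –C6H5: benzene ring → arene.
Distinct types present: aldehyde, alkyl halide, amine, arene, ketone, sulfide.

6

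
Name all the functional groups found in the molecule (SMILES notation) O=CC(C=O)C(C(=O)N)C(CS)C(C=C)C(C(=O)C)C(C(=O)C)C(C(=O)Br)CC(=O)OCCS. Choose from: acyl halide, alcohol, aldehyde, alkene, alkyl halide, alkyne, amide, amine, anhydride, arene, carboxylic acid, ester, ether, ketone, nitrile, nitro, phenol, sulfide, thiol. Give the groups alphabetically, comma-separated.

acyl halide, aldehyde, alkene, amide, ester, ketone, thiol

terminal –CHO: carbonyl C bonded to H and C → aldehyde.
pendant –CHO: carbonyl C bonded to C and H → aldehyde.
pendant –CONH2: carbonyl C bonded to C and N → amide.
pendant –CH2SH → thiol.
pendant –CH=CH2: C=C double bond → alkene.
pendant –COCH3: carbonyl C bonded to two carbons → ketone.
pendant –COCH3: carbonyl C bonded to two carbons → ketone.
pendant –C(=O)X: carbonyl C bonded to C and halogen → acyl halide.
–C(=O)–O–C with C on the carbonyl side → ester.
–SH on an sp³ carbon → thiol.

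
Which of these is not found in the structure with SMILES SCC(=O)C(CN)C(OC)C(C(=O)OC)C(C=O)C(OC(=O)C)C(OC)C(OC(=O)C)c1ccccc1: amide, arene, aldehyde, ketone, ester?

amide

arene: present (C6H5 — –C6H5 phenyl ring → arene).
ester: present (CH(COOCH3) — pendant –COOCH3: carbonyl C bonded to C and –OCH3 → ester).
ketone: present (CO — –C(=O)– with carbon on both sides → ketone).
aldehyde: present (CH(CHO) — pendant –CHO: carbonyl C bonded to C and H → aldehyde).
amide: no segment matches this pattern.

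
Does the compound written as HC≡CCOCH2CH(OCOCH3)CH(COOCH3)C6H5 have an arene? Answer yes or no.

C≡C triple bond → alkyne.
–C(=O)– with carbon on both sides → ketone.
pendant –OC(=O)CH3: an acyloxy group → ester.
pendant –COOCH3: carbonyl C bonded to C and –OCH3 → ester.
–C6H5 phenyl ring → arene.
The C6H5 segment supplies the arene: –C6H5 phenyl ring → arene.

yes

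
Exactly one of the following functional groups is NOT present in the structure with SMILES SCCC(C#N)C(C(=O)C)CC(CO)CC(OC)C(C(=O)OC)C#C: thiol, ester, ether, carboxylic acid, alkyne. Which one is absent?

thiol: present (HSCH2 — –SH on an sp³ carbon → thiol).
alkyne: present (C≡CH — C≡C triple bond → alkyne).
ether: present (CH(OCH3) — pendant –OCH3: C–O–C with sp³ C, no adjacent C=O → ether).
ester: present (CH(COOCH3) — pendant –COOCH3: carbonyl C bonded to C and –OCH3 → ester).
carboxylic acid: absent. In CH(COOCH3), the acyl oxygen is bonded to carbon (–O–C), not to H, so this is an ester.

carboxylic acid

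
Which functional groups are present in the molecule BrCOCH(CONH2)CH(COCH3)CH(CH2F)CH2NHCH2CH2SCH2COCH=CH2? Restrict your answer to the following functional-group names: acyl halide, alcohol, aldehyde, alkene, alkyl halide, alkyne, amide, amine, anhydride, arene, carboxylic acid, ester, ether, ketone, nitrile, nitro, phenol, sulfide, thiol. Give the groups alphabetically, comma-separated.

–C(=O)Br: carbonyl C bonded to C and to a halogen → acyl halide (not alkyl halide).
pendant –CONH2: carbonyl C bonded to C and N → amide.
pendant –COCH3: carbonyl C bonded to two carbons → ketone.
pendant –CH2X: halogen on sp³ carbon → alkyl halide.
C–N–C with sp³ carbons and no adjacent C=O → amine (secondary).
C–S–C linkage → sulfide (thioether).
–C(=O)– with carbon on both sides → ketone.
C=C double bond → alkene.

acyl halide, alkene, alkyl halide, amide, amine, ketone, sulfide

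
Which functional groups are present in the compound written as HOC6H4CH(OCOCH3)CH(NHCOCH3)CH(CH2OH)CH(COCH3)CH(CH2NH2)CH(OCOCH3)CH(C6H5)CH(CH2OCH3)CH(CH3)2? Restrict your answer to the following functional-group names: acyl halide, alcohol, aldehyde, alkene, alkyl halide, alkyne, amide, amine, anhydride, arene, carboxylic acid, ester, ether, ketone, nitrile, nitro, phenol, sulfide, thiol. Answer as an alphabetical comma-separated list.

alcohol, amide, amine, arene, ester, ether, ketone, phenol

Reading the structure from left to right:
  HOC6H4: –OH attached directly to an aromatic ring → phenol (not alcohol); the ring itself is an arene.
  CH(OCOCH3): pendant –OC(=O)CH3: an acyloxy group → ester.
  CH(NHCOCH3): pendant –NHC(=O)CH3: N bonded to a carbonyl → amide (not amine).
  CH(CH2OH): pendant –CH2OH on an sp³ backbone C → alcohol.
  CH(COCH3): pendant –COCH3: carbonyl C bonded to two carbons → ketone.
  CH(CH2NH2): pendant –CH2NH2: N on sp³ C, no adjacent C=O → amine.
  CH(OCOCH3): pendant –OC(=O)CH3: an acyloxy group → ester.
  CH(C6H5): pendant –C6H5: benzene ring → arene.
  CH(CH2OCH3): pendant –CH2OCH3: C–O–C linkage → ether.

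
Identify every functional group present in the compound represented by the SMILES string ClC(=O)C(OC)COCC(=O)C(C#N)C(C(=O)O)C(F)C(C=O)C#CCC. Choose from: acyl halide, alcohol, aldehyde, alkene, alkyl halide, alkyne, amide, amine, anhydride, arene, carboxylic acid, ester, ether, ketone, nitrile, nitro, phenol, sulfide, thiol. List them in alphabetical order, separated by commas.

Working along the chain:
  ClCO: –C(=O)Cl: carbonyl C bonded to C and to a halogen → acyl halide (not alkyl halide).
  CH(OCH3): pendant –OCH3: C–O–C with sp³ C, no adjacent C=O → ether.
  CH2OCH2: C–O–C with sp³ carbons on both sides and no adjacent C=O → ether.
  CO: –C(=O)– with carbon on both sides → ketone.
  CH(CN): pendant –C≡N: nitrile.
  CH(COOH): pendant –COOH: carbonyl C bonded to C and –OH → carboxylic acid.
  CH(F): halogen on an sp³ carbon → alkyl halide.
  CH(CHO): pendant –CHO: carbonyl C bonded to C and H → aldehyde.
  C≡C: C≡C triple bond → alkyne.

acyl halide, aldehyde, alkyl halide, alkyne, carboxylic acid, ether, ketone, nitrile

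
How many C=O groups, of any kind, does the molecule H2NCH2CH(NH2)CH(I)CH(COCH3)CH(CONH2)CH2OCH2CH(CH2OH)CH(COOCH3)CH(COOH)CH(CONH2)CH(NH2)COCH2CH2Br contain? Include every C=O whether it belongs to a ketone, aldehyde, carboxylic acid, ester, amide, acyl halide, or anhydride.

CH(COCH3): ketone, 1 C=O (running total 1).
CH(CONH2): amide, 1 C=O (running total 2).
CH(COOCH3): ester, 1 C=O (running total 3).
CH(COOH): carboxylic acid, 1 C=O (running total 4).
CH(CONH2): amide, 1 C=O (running total 5).
CO: ketone, 1 C=O (running total 6).

6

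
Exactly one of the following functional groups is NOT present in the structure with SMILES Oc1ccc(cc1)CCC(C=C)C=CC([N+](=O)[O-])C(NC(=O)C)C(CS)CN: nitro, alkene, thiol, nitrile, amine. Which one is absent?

nitrile

alkene: present (CH(CH=CH2) — pendant –CH=CH2: C=C double bond → alkene).
thiol: present (CH(CH2SH) — pendant –CH2SH → thiol).
nitro: present (CH(NO2) — –NO2 on an sp³ carbon → nitro (the N=O is not a carbonyl)).
amine: present (CH2NH2 — –NH2 on an sp³ carbon with no adjacent C=O → amine).
nitrile: no segment matches this pattern.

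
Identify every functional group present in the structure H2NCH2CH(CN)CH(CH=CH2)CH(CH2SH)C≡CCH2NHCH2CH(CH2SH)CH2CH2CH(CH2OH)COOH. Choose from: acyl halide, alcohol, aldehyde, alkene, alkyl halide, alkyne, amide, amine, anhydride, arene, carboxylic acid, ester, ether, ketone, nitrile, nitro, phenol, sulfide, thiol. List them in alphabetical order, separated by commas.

Reading the structure from left to right:
  H2NCH2: –NH2 on an sp³ carbon with no adjacent C=O → amine.
  CH(CN): pendant –C≡N: nitrile.
  CH(CH=CH2): pendant –CH=CH2: C=C double bond → alkene.
  CH(CH2SH): pendant –CH2SH → thiol.
  C≡C: C≡C triple bond → alkyne.
  CH2NHCH2: C–N–C with sp³ carbons and no adjacent C=O → amine (secondary).
  CH(CH2SH): pendant –CH2SH → thiol.
  CH(CH2OH): pendant –CH2OH on an sp³ backbone C → alcohol.
  COOH: –COOH: carbonyl C bonded to –OH and C → carboxylic acid (the –OH is not a separate alcohol).

alcohol, alkene, alkyne, amine, carboxylic acid, nitrile, thiol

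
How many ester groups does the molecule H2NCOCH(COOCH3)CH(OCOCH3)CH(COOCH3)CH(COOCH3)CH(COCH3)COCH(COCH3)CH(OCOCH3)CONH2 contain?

Working along the chain:
  H2NCO: –C(=O)NH2: carbonyl C bonded to C and to N → amide (the N is not a separate amine).
  CH(COOCH3): pendant –COOCH3: carbonyl C bonded to C and –OCH3 → ester.
  CH(OCOCH3): pendant –OC(=O)CH3: an acyloxy group → ester.
  CH(COOCH3): pendant –COOCH3: carbonyl C bonded to C and –OCH3 → ester.
  CH(COOCH3): pendant –COOCH3: carbonyl C bonded to C and –OCH3 → ester.
  CH(COCH3): pendant –COCH3: carbonyl C bonded to two carbons → ketone.
  CO: –C(=O)– with carbon on both sides → ketone.
  CH(COCH3): pendant –COCH3: carbonyl C bonded to two carbons → ketone.
  CH(OCOCH3): pendant –OC(=O)CH3: an acyloxy group → ester.
  CONH2: –C(=O)NH2: carbonyl C bonded to C and to N → amide (the N is not a separate amine).
Ester appears at: CH(COOCH3), CH(OCOCH3), CH(COOCH3), CH(COOCH3), CH(OCOCH3) → 5.

5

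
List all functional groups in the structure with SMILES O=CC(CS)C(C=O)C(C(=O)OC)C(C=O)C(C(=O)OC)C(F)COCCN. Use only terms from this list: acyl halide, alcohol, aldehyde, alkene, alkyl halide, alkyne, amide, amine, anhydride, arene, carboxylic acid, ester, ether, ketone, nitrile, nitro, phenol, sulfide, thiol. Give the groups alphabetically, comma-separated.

aldehyde, alkyl halide, amine, ester, ether, thiol

terminal –CHO: carbonyl C bonded to H and C → aldehyde.
pendant –CH2SH → thiol.
pendant –CHO: carbonyl C bonded to C and H → aldehyde.
pendant –COOCH3: carbonyl C bonded to C and –OCH3 → ester.
pendant –CHO: carbonyl C bonded to C and H → aldehyde.
pendant –COOCH3: carbonyl C bonded to C and –OCH3 → ester.
halogen on an sp³ carbon → alkyl halide.
C–O–C with sp³ carbons on both sides and no adjacent C=O → ether.
–NH2 on an sp³ carbon with no adjacent C=O → amine.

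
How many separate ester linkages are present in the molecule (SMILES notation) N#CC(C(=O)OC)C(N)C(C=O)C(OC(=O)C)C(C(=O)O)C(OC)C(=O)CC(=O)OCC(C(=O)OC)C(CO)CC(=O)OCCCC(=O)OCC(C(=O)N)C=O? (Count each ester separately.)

6

Working along the chain:
  N≡C: N≡C–: carbon triple-bonded to nitrogen → nitrile.
  CH(COOCH3): pendant –COOCH3: carbonyl C bonded to C and –OCH3 → ester.
  CH(NH2): –NH2 on an sp³ carbon with no adjacent C=O → amine.
  CH(CHO): pendant –CHO: carbonyl C bonded to C and H → aldehyde.
  CH(OCOCH3): pendant –OC(=O)CH3: an acyloxy group → ester.
  CH(COOH): pendant –COOH: carbonyl C bonded to C and –OH → carboxylic acid.
  CH(OCH3): pendant –OCH3: C–O–C with sp³ C, no adjacent C=O → ether.
  CO: –C(=O)– with carbon on both sides → ketone.
  CH2COOCH2: –C(=O)–O–C with C on the carbonyl side → ester.
  CH(COOCH3): pendant –COOCH3: carbonyl C bonded to C and –OCH3 → ester.
  CH(CH2OH): pendant –CH2OH on an sp³ backbone C → alcohol.
  CH2COOCH2: –C(=O)–O–C with C on the carbonyl side → ester.
  CH2COOCH2: –C(=O)–O–C with C on the carbonyl side → ester.
  CH(CONH2): pendant –CONH2: carbonyl C bonded to C and N → amide.
  CHO: terminal –CHO: carbonyl C bonded to H and C → aldehyde.
Ester appears at: CH(COOCH3), CH(OCOCH3), CH2COOCH2, CH(COOCH3), CH2COOCH2, CH2COOCH2 → 6.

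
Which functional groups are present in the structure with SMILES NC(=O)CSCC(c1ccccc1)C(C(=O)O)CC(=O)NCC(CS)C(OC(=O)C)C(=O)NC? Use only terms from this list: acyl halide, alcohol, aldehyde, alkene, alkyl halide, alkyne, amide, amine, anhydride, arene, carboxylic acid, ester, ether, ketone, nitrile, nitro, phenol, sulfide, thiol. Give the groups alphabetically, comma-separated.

Taking each segment in turn:
  H2NCO: –C(=O)NH2: carbonyl C bonded to C and to N → amide (the N is not a separate amine).
  CH2SCH2: C–S–C linkage → sulfide (thioether).
  CH(C6H5): pendant –C6H5: benzene ring → arene.
  CH(COOH): pendant –COOH: carbonyl C bonded to C and –OH → carboxylic acid.
  CH2CONHCH2: –C(=O)–N– linkage → amide (the N is not an amine).
  CH(CH2SH): pendant –CH2SH → thiol.
  CH(OCOCH3): pendant –OC(=O)CH3: an acyloxy group → ester.
  CONHCH3: –C(=O)NHCH3: carbonyl C bonded to C and to N → amide (the N is not an amine).

amide, arene, carboxylic acid, ester, sulfide, thiol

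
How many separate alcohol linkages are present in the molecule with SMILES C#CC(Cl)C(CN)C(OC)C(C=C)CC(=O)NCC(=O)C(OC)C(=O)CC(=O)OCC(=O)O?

Working along the chain:
  HC≡C: C≡C triple bond → alkyne.
  CH(Cl): halogen on an sp³ carbon → alkyl halide.
  CH(CH2NH2): pendant –CH2NH2: N on sp³ C, no adjacent C=O → amine.
  CH(OCH3): pendant –OCH3: C–O–C with sp³ C, no adjacent C=O → ether.
  CH(CH=CH2): pendant –CH=CH2: C=C double bond → alkene.
  CH2CONHCH2: –C(=O)–N– linkage → amide (the N is not an amine).
  CO: –C(=O)– with carbon on both sides → ketone.
  CH(OCH3): pendant –OCH3: C–O–C with sp³ C, no adjacent C=O → ether.
  CO: –C(=O)– with carbon on both sides → ketone.
  CH2COOCH2: –C(=O)–O–C with C on the carbonyl side → ester.
  COOH: –COOH: carbonyl C bonded to –OH and C → carboxylic acid (the –OH is not a separate alcohol).
No segment is a alcohol: CH(OCH3) is ether, not alcohol; CO is ketone, not alcohol; CH(OCH3) is ether, not alcohol. → 0.

0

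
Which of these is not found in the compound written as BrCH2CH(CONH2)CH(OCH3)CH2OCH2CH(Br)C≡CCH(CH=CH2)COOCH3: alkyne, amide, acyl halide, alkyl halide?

acyl halide

alkyne: present (C≡C — C≡C triple bond → alkyne).
amide: present (CH(CONH2) — pendant –CONH2: carbonyl C bonded to C and N → amide).
alkyl halide: present (BrCH2 — halogen on an sp³ carbon → alkyl halide).
acyl halide: no segment matches this pattern.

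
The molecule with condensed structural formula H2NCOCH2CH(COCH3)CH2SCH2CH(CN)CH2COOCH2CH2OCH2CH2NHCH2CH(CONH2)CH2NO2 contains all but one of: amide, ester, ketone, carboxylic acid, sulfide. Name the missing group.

carboxylic acid

ketone: present (CH(COCH3) — pendant –COCH3: carbonyl C bonded to two carbons → ketone).
sulfide: present (CH2SCH2 — C–S–C linkage → sulfide (thioether)).
ester: present (CH2COOCH2 — –C(=O)–O–C with C on the carbonyl side → ester).
amide: present (H2NCO — –C(=O)NH2: carbonyl C bonded to C and to N → amide (the N is not a separate amine)).
carboxylic acid: absent. In CH2COOCH2, the acyl oxygen is bonded to carbon (–O–C), not to H, so this is an ester. In each of H2NCO and CH(CONH2), the carbonyl is bonded to nitrogen, not to –OH; that is an amide.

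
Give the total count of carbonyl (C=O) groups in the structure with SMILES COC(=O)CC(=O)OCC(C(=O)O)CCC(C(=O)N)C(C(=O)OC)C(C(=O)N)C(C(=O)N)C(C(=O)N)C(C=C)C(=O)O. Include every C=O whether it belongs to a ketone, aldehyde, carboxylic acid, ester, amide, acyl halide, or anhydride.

CH3OOC: ester, 1 C=O (running total 1).
CH2COOCH2: ester, 1 C=O (running total 2).
CH(COOH): carboxylic acid, 1 C=O (running total 3).
CH(CONH2): amide, 1 C=O (running total 4).
CH(COOCH3): ester, 1 C=O (running total 5).
CH(CONH2): amide, 1 C=O (running total 6).
CH(CONH2): amide, 1 C=O (running total 7).
CH(CONH2): amide, 1 C=O (running total 8).
COOH: carboxylic acid, 1 C=O (running total 9).

9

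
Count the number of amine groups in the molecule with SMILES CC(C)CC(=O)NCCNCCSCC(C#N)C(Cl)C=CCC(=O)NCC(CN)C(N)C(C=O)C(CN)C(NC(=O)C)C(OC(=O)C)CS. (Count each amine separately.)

–C(=O)–N– linkage → amide (the N is not an amine).
C–N–C with sp³ carbons and no adjacent C=O → amine (secondary).
C–S–C linkage → sulfide (thioether).
pendant –C≡N: nitrile.
halogen on an sp³ carbon → alkyl halide.
C=C double bond → alkene.
–C(=O)–N– linkage → amide (the N is not an amine).
pendant –CH2NH2: N on sp³ C, no adjacent C=O → amine.
–NH2 on an sp³ carbon with no adjacent C=O → amine.
pendant –CHO: carbonyl C bonded to C and H → aldehyde.
pendant –CH2NH2: N on sp³ C, no adjacent C=O → amine.
pendant –NHC(=O)CH3: N bonded to a carbonyl → amide (not amine).
pendant –OC(=O)CH3: an acyloxy group → ester.
–SH on an sp³ carbon → thiol.
Amine appears at: CH2NHCH2, CH(CH2NH2), CH(NH2), CH(CH2NH2) → 4.

4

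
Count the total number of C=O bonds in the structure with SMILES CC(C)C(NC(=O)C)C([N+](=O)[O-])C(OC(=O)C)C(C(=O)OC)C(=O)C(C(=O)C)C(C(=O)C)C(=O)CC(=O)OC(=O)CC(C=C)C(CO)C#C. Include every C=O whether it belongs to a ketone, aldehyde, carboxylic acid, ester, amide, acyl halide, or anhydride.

9

CH(NHCOCH3): amide, 1 C=O (running total 1).
CH(OCOCH3): ester, 1 C=O (running total 2).
CH(COOCH3): ester, 1 C=O (running total 3).
CO: ketone, 1 C=O (running total 4).
CH(COCH3): ketone, 1 C=O (running total 5).
CH(COCH3): ketone, 1 C=O (running total 6).
CO: ketone, 1 C=O (running total 7).
CH2CO-O-COCH2: anhydride, 2 C=O (running total 9).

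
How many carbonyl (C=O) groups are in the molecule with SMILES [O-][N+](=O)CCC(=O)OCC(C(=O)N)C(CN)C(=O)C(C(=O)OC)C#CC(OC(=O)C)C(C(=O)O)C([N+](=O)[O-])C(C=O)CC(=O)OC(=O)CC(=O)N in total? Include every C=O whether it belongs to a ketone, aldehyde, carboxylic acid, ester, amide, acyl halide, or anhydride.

10

CH2COOCH2: ester, 1 C=O (running total 1).
CH(CONH2): amide, 1 C=O (running total 2).
CO: ketone, 1 C=O (running total 3).
CH(COOCH3): ester, 1 C=O (running total 4).
CH(OCOCH3): ester, 1 C=O (running total 5).
CH(COOH): carboxylic acid, 1 C=O (running total 6).
CH(CHO): aldehyde, 1 C=O (running total 7).
CH2CO-O-COCH2: anhydride, 2 C=O (running total 9).
CONH2: amide, 1 C=O (running total 10).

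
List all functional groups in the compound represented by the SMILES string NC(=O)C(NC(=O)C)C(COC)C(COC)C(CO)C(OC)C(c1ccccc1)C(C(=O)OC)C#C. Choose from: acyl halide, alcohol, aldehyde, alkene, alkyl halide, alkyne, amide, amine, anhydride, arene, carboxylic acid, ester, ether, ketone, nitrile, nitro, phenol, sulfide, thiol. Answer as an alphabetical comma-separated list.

Taking each segment in turn:
  H2NCO: –C(=O)NH2: carbonyl C bonded to C and to N → amide (the N is not a separate amine).
  CH(NHCOCH3): pendant –NHC(=O)CH3: N bonded to a carbonyl → amide (not amine).
  CH(CH2OCH3): pendant –CH2OCH3: C–O–C linkage → ether.
  CH(CH2OCH3): pendant –CH2OCH3: C–O–C linkage → ether.
  CH(CH2OH): pendant –CH2OH on an sp³ backbone C → alcohol.
  CH(OCH3): pendant –OCH3: C–O–C with sp³ C, no adjacent C=O → ether.
  CH(C6H5): pendant –C6H5: benzene ring → arene.
  CH(COOCH3): pendant –COOCH3: carbonyl C bonded to C and –OCH3 → ester.
  C≡CH: C≡C triple bond → alkyne.

alcohol, alkyne, amide, arene, ester, ether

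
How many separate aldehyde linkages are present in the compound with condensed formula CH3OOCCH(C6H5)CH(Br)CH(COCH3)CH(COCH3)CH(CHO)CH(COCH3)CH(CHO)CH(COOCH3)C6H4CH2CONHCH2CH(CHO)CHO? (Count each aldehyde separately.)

4

Taking each segment in turn:
  CH3OOC: CH3O–C(=O)–: carbonyl C bonded to C and to –OCH3 → ester (not ketone + ether).
  CH(C6H5): pendant –C6H5: benzene ring → arene.
  CH(Br): halogen on an sp³ carbon → alkyl halide.
  CH(COCH3): pendant –COCH3: carbonyl C bonded to two carbons → ketone.
  CH(COCH3): pendant –COCH3: carbonyl C bonded to two carbons → ketone.
  CH(CHO): pendant –CHO: carbonyl C bonded to C and H → aldehyde.
  CH(COCH3): pendant –COCH3: carbonyl C bonded to two carbons → ketone.
  CH(CHO): pendant –CHO: carbonyl C bonded to C and H → aldehyde.
  CH(COOCH3): pendant –COOCH3: carbonyl C bonded to C and –OCH3 → ester.
  C6H4: para-disubstituted benzene ring → arene.
  CH2CONHCH2: –C(=O)–N– linkage → amide (the N is not an amine).
  CH(CHO): pendant –CHO: carbonyl C bonded to C and H → aldehyde.
  CHO: terminal –CHO: carbonyl C bonded to H and C → aldehyde.
Aldehyde appears at: CH(CHO), CH(CHO), CH(CHO), CHO → 4.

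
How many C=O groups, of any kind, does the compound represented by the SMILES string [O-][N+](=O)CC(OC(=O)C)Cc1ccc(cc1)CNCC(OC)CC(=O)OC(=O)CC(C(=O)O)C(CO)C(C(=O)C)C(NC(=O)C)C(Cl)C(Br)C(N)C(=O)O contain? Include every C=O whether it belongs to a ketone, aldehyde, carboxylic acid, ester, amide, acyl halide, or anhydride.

7

CH(OCOCH3): ester, 1 C=O (running total 1).
CH2CO-O-COCH2: anhydride, 2 C=O (running total 3).
CH(COOH): carboxylic acid, 1 C=O (running total 4).
CH(COCH3): ketone, 1 C=O (running total 5).
CH(NHCOCH3): amide, 1 C=O (running total 6).
COOH: carboxylic acid, 1 C=O (running total 7).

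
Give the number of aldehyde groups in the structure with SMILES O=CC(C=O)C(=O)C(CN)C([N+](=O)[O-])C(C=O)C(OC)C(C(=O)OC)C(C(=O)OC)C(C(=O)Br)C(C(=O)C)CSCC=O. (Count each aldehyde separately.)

Reading the structure from left to right:
  OHC: terminal –CHO: carbonyl C bonded to H and C → aldehyde.
  CH(CHO): pendant –CHO: carbonyl C bonded to C and H → aldehyde.
  CO: –C(=O)– with carbon on both sides → ketone.
  CH(CH2NH2): pendant –CH2NH2: N on sp³ C, no adjacent C=O → amine.
  CH(NO2): –NO2 on an sp³ carbon → nitro (the N=O is not a carbonyl).
  CH(CHO): pendant –CHO: carbonyl C bonded to C and H → aldehyde.
  CH(OCH3): pendant –OCH3: C–O–C with sp³ C, no adjacent C=O → ether.
  CH(COOCH3): pendant –COOCH3: carbonyl C bonded to C and –OCH3 → ester.
  CH(COOCH3): pendant –COOCH3: carbonyl C bonded to C and –OCH3 → ester.
  CH(COBr): pendant –C(=O)X: carbonyl C bonded to C and halogen → acyl halide.
  CH(COCH3): pendant –COCH3: carbonyl C bonded to two carbons → ketone.
  CH2SCH2: C–S–C linkage → sulfide (thioether).
  CHO: terminal –CHO: carbonyl C bonded to H and C → aldehyde.
Aldehyde appears at: OHC, CH(CHO), CH(CHO), CHO → 4.

4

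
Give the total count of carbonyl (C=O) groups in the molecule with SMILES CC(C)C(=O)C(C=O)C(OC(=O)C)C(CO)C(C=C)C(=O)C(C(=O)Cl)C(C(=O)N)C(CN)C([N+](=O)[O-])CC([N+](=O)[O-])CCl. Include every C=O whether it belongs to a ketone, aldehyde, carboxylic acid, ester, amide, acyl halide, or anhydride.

CO: ketone, 1 C=O (running total 1).
CH(CHO): aldehyde, 1 C=O (running total 2).
CH(OCOCH3): ester, 1 C=O (running total 3).
CO: ketone, 1 C=O (running total 4).
CH(COCl): acyl halide, 1 C=O (running total 5).
CH(CONH2): amide, 1 C=O (running total 6).

6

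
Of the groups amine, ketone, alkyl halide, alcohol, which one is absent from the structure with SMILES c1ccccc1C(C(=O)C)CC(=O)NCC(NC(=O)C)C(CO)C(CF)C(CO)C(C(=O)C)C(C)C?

amine

ketone: present (CH(COCH3) — pendant –COCH3: carbonyl C bonded to two carbons → ketone).
alcohol: present (CH(CH2OH) — pendant –CH2OH on an sp³ backbone C → alcohol).
alkyl halide: present (CH(CH2F) — pendant –CH2X: halogen on sp³ carbon → alkyl halide).
amine: absent. In each of CH2CONHCH2 and CH(NHCOCH3), the nitrogen is bonded directly to a carbonyl carbon, making it part of an amide, not a free amine.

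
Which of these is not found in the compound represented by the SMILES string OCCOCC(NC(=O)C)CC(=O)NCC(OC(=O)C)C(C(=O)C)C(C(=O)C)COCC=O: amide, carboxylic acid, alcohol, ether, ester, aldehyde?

aldehyde: present (CHO — terminal –CHO: carbonyl C bonded to H and C → aldehyde).
amide: present (CH(NHCOCH3) — pendant –NHC(=O)CH3: N bonded to a carbonyl → amide (not amine)).
alcohol: present (HOCH2 — HO– on an sp³ carbon → alcohol).
ether: present (CH2OCH2 — C–O–C with sp³ carbons on both sides and no adjacent C=O → ether).
ester: present (CH(OCOCH3) — pendant –OC(=O)CH3: an acyloxy group → ester).
carboxylic acid: absent. In CH(OCOCH3), the acyl oxygen is bonded to carbon (–O–C), not to H, so this is an ester. In each of CH(NHCOCH3) and CH2CONHCH2, the carbonyl is bonded to nitrogen, not to –OH; that is an amide.

carboxylic acid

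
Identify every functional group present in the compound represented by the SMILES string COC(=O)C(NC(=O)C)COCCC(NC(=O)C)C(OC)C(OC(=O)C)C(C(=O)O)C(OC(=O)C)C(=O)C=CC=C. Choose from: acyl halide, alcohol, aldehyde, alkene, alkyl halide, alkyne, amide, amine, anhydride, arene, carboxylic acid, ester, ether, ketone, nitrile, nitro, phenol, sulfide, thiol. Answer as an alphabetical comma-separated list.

Reading the structure from left to right:
  CH3OOC: CH3O–C(=O)–: carbonyl C bonded to C and to –OCH3 → ester (not ketone + ether).
  CH(NHCOCH3): pendant –NHC(=O)CH3: N bonded to a carbonyl → amide (not amine).
  CH2OCH2: C–O–C with sp³ carbons on both sides and no adjacent C=O → ether.
  CH(NHCOCH3): pendant –NHC(=O)CH3: N bonded to a carbonyl → amide (not amine).
  CH(OCH3): pendant –OCH3: C–O–C with sp³ C, no adjacent C=O → ether.
  CH(OCOCH3): pendant –OC(=O)CH3: an acyloxy group → ester.
  CH(COOH): pendant –COOH: carbonyl C bonded to C and –OH → carboxylic acid.
  CH(OCOCH3): pendant –OC(=O)CH3: an acyloxy group → ester.
  CO: –C(=O)– with carbon on both sides → ketone.
  CH=CH: C=C double bond → alkene.
  CH=CH2: C=C double bond → alkene.

alkene, amide, carboxylic acid, ester, ether, ketone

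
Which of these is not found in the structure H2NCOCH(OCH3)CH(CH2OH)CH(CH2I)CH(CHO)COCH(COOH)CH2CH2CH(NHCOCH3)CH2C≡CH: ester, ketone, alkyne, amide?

ketone: present (CO — –C(=O)– with carbon on both sides → ketone).
amide: present (H2NCO — –C(=O)NH2: carbonyl C bonded to C and to N → amide (the N is not a separate amine)).
alkyne: present (C≡CH — C≡C triple bond → alkyne).
ester: no segment matches this pattern.

ester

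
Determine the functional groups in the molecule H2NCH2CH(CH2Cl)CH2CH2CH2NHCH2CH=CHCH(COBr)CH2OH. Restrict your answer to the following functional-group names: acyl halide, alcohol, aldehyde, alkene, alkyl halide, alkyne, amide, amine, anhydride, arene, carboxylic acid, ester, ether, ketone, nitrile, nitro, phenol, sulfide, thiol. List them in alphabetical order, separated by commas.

acyl halide, alcohol, alkene, alkyl halide, amine

–NH2 on an sp³ carbon with no adjacent C=O → amine.
pendant –CH2X: halogen on sp³ carbon → alkyl halide.
C–N–C with sp³ carbons and no adjacent C=O → amine (secondary).
C=C double bond → alkene.
pendant –C(=O)X: carbonyl C bonded to C and halogen → acyl halide.
–OH on an sp³ carbon → alcohol.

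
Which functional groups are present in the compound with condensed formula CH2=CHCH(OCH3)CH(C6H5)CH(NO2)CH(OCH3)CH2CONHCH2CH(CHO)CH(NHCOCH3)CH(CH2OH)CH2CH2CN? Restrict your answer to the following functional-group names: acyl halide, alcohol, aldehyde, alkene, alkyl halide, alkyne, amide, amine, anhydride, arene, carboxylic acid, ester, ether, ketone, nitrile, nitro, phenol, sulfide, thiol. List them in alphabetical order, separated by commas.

C=C double bond → alkene.
pendant –OCH3: C–O–C with sp³ C, no adjacent C=O → ether.
pendant –C6H5: benzene ring → arene.
–NO2 on an sp³ carbon → nitro (the N=O is not a carbonyl).
pendant –OCH3: C–O–C with sp³ C, no adjacent C=O → ether.
–C(=O)–N– linkage → amide (the N is not an amine).
pendant –CHO: carbonyl C bonded to C and H → aldehyde.
pendant –NHC(=O)CH3: N bonded to a carbonyl → amide (not amine).
pendant –CH2OH on an sp³ backbone C → alcohol.
–C≡N: carbon triple-bonded to nitrogen → nitrile.

alcohol, aldehyde, alkene, amide, arene, ether, nitrile, nitro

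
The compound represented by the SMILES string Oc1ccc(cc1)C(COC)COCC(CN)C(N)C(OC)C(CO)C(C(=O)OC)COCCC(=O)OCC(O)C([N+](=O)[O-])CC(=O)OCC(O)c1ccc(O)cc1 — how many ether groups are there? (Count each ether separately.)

–OH attached directly to an aromatic ring → phenol (not alcohol); the ring itself is an arene.
pendant –CH2OCH3: C–O–C linkage → ether.
C–O–C with sp³ carbons on both sides and no adjacent C=O → ether.
pendant –CH2NH2: N on sp³ C, no adjacent C=O → amine.
–NH2 on an sp³ carbon with no adjacent C=O → amine.
pendant –OCH3: C–O–C with sp³ C, no adjacent C=O → ether.
pendant –CH2OH on an sp³ backbone C → alcohol.
pendant –COOCH3: carbonyl C bonded to C and –OCH3 → ester.
C–O–C with sp³ carbons on both sides and no adjacent C=O → ether.
–C(=O)–O–C with C on the carbonyl side → ester.
–OH on an sp³ carbon → alcohol (secondary).
–NO2 on an sp³ carbon → nitro (the N=O is not a carbonyl).
–C(=O)–O–C with C on the carbonyl side → ester.
–OH on an sp³ carbon → alcohol (secondary).
–OH attached directly to an aromatic ring → phenol (not alcohol); the ring itself is an arene.
Ether appears at: CH(CH2OCH3), CH2OCH2, CH(OCH3), CH2OCH2 → 4.

4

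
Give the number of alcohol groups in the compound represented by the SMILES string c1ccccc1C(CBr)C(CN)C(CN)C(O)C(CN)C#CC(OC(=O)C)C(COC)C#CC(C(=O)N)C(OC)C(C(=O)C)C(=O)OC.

Taking each segment in turn:
  C6H5: C6H5– phenyl ring → arene.
  CH(CH2Br): pendant –CH2X: halogen on sp³ carbon → alkyl halide.
  CH(CH2NH2): pendant –CH2NH2: N on sp³ C, no adjacent C=O → amine.
  CH(CH2NH2): pendant –CH2NH2: N on sp³ C, no adjacent C=O → amine.
  CH(OH): –OH on an sp³ carbon → alcohol (secondary).
  CH(CH2NH2): pendant –CH2NH2: N on sp³ C, no adjacent C=O → amine.
  C≡C: C≡C triple bond → alkyne.
  CH(OCOCH3): pendant –OC(=O)CH3: an acyloxy group → ester.
  CH(CH2OCH3): pendant –CH2OCH3: C–O–C linkage → ether.
  C≡C: C≡C triple bond → alkyne.
  CH(CONH2): pendant –CONH2: carbonyl C bonded to C and N → amide.
  CH(OCH3): pendant –OCH3: C–O–C with sp³ C, no adjacent C=O → ether.
  CH(COCH3): pendant –COCH3: carbonyl C bonded to two carbons → ketone.
  COOCH3: –C(=O)OCH3: carbonyl C bonded to C and to –OCH3 → ester (not ketone + ether).
Alcohol appears at: CH(OH) → 1.

1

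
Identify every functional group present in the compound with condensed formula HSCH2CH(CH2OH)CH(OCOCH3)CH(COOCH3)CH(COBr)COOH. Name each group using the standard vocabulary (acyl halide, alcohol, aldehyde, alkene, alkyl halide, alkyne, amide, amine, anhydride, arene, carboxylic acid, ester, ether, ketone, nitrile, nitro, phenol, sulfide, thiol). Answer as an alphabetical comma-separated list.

acyl halide, alcohol, carboxylic acid, ester, thiol

Reading the structure from left to right:
  HSCH2: –SH on an sp³ carbon → thiol.
  CH(CH2OH): pendant –CH2OH on an sp³ backbone C → alcohol.
  CH(OCOCH3): pendant –OC(=O)CH3: an acyloxy group → ester.
  CH(COOCH3): pendant –COOCH3: carbonyl C bonded to C and –OCH3 → ester.
  CH(COBr): pendant –C(=O)X: carbonyl C bonded to C and halogen → acyl halide.
  COOH: –COOH: carbonyl C bonded to –OH and C → carboxylic acid (the –OH is not a separate alcohol).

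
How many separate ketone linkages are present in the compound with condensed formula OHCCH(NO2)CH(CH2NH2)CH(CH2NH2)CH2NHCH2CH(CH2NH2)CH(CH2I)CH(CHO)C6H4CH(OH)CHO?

0

Working along the chain:
  OHC: terminal –CHO: carbonyl C bonded to H and C → aldehyde.
  CH(NO2): –NO2 on an sp³ carbon → nitro (the N=O is not a carbonyl).
  CH(CH2NH2): pendant –CH2NH2: N on sp³ C, no adjacent C=O → amine.
  CH(CH2NH2): pendant –CH2NH2: N on sp³ C, no adjacent C=O → amine.
  CH2NHCH2: C–N–C with sp³ carbons and no adjacent C=O → amine (secondary).
  CH(CH2NH2): pendant –CH2NH2: N on sp³ C, no adjacent C=O → amine.
  CH(CH2I): pendant –CH2X: halogen on sp³ carbon → alkyl halide.
  CH(CHO): pendant –CHO: carbonyl C bonded to C and H → aldehyde.
  C6H4: para-disubstituted benzene ring → arene.
  CH(OH): –OH on an sp³ carbon → alcohol (secondary).
  CHO: terminal –CHO: carbonyl C bonded to H and C → aldehyde.
No segment is a ketone: OHC is aldehyde, not ketone; CH(CHO) is aldehyde, not ketone; CHO is aldehyde, not ketone. → 0.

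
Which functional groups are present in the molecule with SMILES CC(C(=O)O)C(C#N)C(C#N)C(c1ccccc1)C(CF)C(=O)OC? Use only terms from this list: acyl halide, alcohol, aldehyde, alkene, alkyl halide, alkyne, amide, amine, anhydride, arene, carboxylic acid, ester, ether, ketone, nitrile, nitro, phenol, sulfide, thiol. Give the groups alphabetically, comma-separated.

Working along the chain:
  CH(COOH): pendant –COOH: carbonyl C bonded to C and –OH → carboxylic acid.
  CH(CN): pendant –C≡N: nitrile.
  CH(CN): pendant –C≡N: nitrile.
  CH(C6H5): pendant –C6H5: benzene ring → arene.
  CH(CH2F): pendant –CH2X: halogen on sp³ carbon → alkyl halide.
  COOCH3: –C(=O)OCH3: carbonyl C bonded to C and to –OCH3 → ester (not ketone + ether).

alkyl halide, arene, carboxylic acid, ester, nitrile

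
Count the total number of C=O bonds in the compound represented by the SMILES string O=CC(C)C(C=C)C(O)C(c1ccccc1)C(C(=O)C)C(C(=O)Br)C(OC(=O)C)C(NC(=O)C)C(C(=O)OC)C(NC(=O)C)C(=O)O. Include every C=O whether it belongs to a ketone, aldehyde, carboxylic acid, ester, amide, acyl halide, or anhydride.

OHC: aldehyde, 1 C=O (running total 1).
CH(COCH3): ketone, 1 C=O (running total 2).
CH(COBr): acyl halide, 1 C=O (running total 3).
CH(OCOCH3): ester, 1 C=O (running total 4).
CH(NHCOCH3): amide, 1 C=O (running total 5).
CH(COOCH3): ester, 1 C=O (running total 6).
CH(NHCOCH3): amide, 1 C=O (running total 7).
COOH: carboxylic acid, 1 C=O (running total 8).

8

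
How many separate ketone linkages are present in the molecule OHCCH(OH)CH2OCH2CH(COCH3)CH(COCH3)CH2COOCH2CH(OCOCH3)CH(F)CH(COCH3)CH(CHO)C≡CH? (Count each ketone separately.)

Reading the structure from left to right:
  OHC: terminal –CHO: carbonyl C bonded to H and C → aldehyde.
  CH(OH): –OH on an sp³ carbon → alcohol (secondary).
  CH2OCH2: C–O–C with sp³ carbons on both sides and no adjacent C=O → ether.
  CH(COCH3): pendant –COCH3: carbonyl C bonded to two carbons → ketone.
  CH(COCH3): pendant –COCH3: carbonyl C bonded to two carbons → ketone.
  CH2COOCH2: –C(=O)–O–C with C on the carbonyl side → ester.
  CH(OCOCH3): pendant –OC(=O)CH3: an acyloxy group → ester.
  CH(F): halogen on an sp³ carbon → alkyl halide.
  CH(COCH3): pendant –COCH3: carbonyl C bonded to two carbons → ketone.
  CH(CHO): pendant –CHO: carbonyl C bonded to C and H → aldehyde.
  C≡CH: C≡C triple bond → alkyne.
Ketone appears at: CH(COCH3), CH(COCH3), CH(COCH3) → 3.

3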